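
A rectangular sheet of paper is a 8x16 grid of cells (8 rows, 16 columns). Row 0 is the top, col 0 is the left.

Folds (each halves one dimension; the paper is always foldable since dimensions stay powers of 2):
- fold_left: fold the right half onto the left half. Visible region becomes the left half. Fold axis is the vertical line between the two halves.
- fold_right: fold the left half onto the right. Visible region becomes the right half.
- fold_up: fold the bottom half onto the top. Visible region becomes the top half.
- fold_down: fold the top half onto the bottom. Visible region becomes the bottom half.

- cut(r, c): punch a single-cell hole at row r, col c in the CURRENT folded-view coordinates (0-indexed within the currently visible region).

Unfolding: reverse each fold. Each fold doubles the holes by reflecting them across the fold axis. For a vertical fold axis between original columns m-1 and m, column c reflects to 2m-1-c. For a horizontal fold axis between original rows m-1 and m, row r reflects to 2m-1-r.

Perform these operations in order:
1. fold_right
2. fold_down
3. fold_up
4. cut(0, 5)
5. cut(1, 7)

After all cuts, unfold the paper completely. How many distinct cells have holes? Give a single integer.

Answer: 16

Derivation:
Op 1 fold_right: fold axis v@8; visible region now rows[0,8) x cols[8,16) = 8x8
Op 2 fold_down: fold axis h@4; visible region now rows[4,8) x cols[8,16) = 4x8
Op 3 fold_up: fold axis h@6; visible region now rows[4,6) x cols[8,16) = 2x8
Op 4 cut(0, 5): punch at orig (4,13); cuts so far [(4, 13)]; region rows[4,6) x cols[8,16) = 2x8
Op 5 cut(1, 7): punch at orig (5,15); cuts so far [(4, 13), (5, 15)]; region rows[4,6) x cols[8,16) = 2x8
Unfold 1 (reflect across h@6): 4 holes -> [(4, 13), (5, 15), (6, 15), (7, 13)]
Unfold 2 (reflect across h@4): 8 holes -> [(0, 13), (1, 15), (2, 15), (3, 13), (4, 13), (5, 15), (6, 15), (7, 13)]
Unfold 3 (reflect across v@8): 16 holes -> [(0, 2), (0, 13), (1, 0), (1, 15), (2, 0), (2, 15), (3, 2), (3, 13), (4, 2), (4, 13), (5, 0), (5, 15), (6, 0), (6, 15), (7, 2), (7, 13)]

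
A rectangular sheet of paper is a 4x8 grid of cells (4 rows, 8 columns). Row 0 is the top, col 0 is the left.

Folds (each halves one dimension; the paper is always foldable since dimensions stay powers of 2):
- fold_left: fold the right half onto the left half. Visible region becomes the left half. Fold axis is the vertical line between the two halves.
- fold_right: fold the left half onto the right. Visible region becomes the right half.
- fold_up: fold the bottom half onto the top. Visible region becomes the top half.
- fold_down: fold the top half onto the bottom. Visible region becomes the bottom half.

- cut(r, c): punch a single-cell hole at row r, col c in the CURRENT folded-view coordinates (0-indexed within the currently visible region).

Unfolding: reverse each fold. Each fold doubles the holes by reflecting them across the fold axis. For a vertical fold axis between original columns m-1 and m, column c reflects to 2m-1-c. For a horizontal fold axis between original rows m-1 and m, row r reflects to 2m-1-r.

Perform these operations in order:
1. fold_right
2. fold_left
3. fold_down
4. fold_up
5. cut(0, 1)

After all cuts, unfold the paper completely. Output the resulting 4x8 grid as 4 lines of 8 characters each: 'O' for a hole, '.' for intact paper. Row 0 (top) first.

Op 1 fold_right: fold axis v@4; visible region now rows[0,4) x cols[4,8) = 4x4
Op 2 fold_left: fold axis v@6; visible region now rows[0,4) x cols[4,6) = 4x2
Op 3 fold_down: fold axis h@2; visible region now rows[2,4) x cols[4,6) = 2x2
Op 4 fold_up: fold axis h@3; visible region now rows[2,3) x cols[4,6) = 1x2
Op 5 cut(0, 1): punch at orig (2,5); cuts so far [(2, 5)]; region rows[2,3) x cols[4,6) = 1x2
Unfold 1 (reflect across h@3): 2 holes -> [(2, 5), (3, 5)]
Unfold 2 (reflect across h@2): 4 holes -> [(0, 5), (1, 5), (2, 5), (3, 5)]
Unfold 3 (reflect across v@6): 8 holes -> [(0, 5), (0, 6), (1, 5), (1, 6), (2, 5), (2, 6), (3, 5), (3, 6)]
Unfold 4 (reflect across v@4): 16 holes -> [(0, 1), (0, 2), (0, 5), (0, 6), (1, 1), (1, 2), (1, 5), (1, 6), (2, 1), (2, 2), (2, 5), (2, 6), (3, 1), (3, 2), (3, 5), (3, 6)]

Answer: .OO..OO.
.OO..OO.
.OO..OO.
.OO..OO.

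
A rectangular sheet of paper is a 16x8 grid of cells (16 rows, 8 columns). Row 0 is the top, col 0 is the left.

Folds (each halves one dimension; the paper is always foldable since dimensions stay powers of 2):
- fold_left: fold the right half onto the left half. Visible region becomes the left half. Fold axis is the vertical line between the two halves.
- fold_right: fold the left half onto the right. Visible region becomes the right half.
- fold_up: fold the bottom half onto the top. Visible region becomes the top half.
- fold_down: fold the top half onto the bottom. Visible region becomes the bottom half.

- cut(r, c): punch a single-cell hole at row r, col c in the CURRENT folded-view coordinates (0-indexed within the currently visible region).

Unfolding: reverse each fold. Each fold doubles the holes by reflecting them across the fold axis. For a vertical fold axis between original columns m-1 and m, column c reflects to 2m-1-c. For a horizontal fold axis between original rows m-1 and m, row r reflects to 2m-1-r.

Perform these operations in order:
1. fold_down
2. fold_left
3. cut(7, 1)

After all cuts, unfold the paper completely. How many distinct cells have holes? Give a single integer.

Op 1 fold_down: fold axis h@8; visible region now rows[8,16) x cols[0,8) = 8x8
Op 2 fold_left: fold axis v@4; visible region now rows[8,16) x cols[0,4) = 8x4
Op 3 cut(7, 1): punch at orig (15,1); cuts so far [(15, 1)]; region rows[8,16) x cols[0,4) = 8x4
Unfold 1 (reflect across v@4): 2 holes -> [(15, 1), (15, 6)]
Unfold 2 (reflect across h@8): 4 holes -> [(0, 1), (0, 6), (15, 1), (15, 6)]

Answer: 4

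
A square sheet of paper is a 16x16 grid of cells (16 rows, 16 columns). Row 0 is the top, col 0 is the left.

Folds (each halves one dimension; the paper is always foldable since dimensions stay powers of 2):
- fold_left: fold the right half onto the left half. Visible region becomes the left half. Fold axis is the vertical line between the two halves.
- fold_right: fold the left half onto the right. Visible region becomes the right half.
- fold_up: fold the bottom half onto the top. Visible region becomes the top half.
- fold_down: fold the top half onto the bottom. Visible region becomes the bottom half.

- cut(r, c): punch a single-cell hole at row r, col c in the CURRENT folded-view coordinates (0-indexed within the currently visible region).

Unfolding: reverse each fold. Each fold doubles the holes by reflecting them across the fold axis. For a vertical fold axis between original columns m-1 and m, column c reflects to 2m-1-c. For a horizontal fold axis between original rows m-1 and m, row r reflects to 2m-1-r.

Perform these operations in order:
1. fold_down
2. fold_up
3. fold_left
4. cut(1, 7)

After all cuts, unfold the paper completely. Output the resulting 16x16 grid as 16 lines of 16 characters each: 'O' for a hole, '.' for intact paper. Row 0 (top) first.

Op 1 fold_down: fold axis h@8; visible region now rows[8,16) x cols[0,16) = 8x16
Op 2 fold_up: fold axis h@12; visible region now rows[8,12) x cols[0,16) = 4x16
Op 3 fold_left: fold axis v@8; visible region now rows[8,12) x cols[0,8) = 4x8
Op 4 cut(1, 7): punch at orig (9,7); cuts so far [(9, 7)]; region rows[8,12) x cols[0,8) = 4x8
Unfold 1 (reflect across v@8): 2 holes -> [(9, 7), (9, 8)]
Unfold 2 (reflect across h@12): 4 holes -> [(9, 7), (9, 8), (14, 7), (14, 8)]
Unfold 3 (reflect across h@8): 8 holes -> [(1, 7), (1, 8), (6, 7), (6, 8), (9, 7), (9, 8), (14, 7), (14, 8)]

Answer: ................
.......OO.......
................
................
................
................
.......OO.......
................
................
.......OO.......
................
................
................
................
.......OO.......
................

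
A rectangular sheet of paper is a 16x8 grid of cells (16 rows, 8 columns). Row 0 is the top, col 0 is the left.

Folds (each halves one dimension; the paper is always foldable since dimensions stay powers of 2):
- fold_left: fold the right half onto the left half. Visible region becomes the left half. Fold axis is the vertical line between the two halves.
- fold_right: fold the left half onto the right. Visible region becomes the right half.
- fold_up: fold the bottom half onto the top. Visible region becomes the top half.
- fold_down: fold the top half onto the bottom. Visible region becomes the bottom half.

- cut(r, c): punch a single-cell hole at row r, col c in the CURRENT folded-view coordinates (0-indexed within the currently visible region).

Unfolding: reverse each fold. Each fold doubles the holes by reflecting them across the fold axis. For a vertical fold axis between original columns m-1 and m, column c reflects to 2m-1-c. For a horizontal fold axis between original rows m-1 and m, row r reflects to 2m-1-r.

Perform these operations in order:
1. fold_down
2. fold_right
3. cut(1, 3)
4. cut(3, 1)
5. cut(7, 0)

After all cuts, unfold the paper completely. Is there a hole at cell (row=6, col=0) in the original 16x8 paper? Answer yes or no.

Answer: yes

Derivation:
Op 1 fold_down: fold axis h@8; visible region now rows[8,16) x cols[0,8) = 8x8
Op 2 fold_right: fold axis v@4; visible region now rows[8,16) x cols[4,8) = 8x4
Op 3 cut(1, 3): punch at orig (9,7); cuts so far [(9, 7)]; region rows[8,16) x cols[4,8) = 8x4
Op 4 cut(3, 1): punch at orig (11,5); cuts so far [(9, 7), (11, 5)]; region rows[8,16) x cols[4,8) = 8x4
Op 5 cut(7, 0): punch at orig (15,4); cuts so far [(9, 7), (11, 5), (15, 4)]; region rows[8,16) x cols[4,8) = 8x4
Unfold 1 (reflect across v@4): 6 holes -> [(9, 0), (9, 7), (11, 2), (11, 5), (15, 3), (15, 4)]
Unfold 2 (reflect across h@8): 12 holes -> [(0, 3), (0, 4), (4, 2), (4, 5), (6, 0), (6, 7), (9, 0), (9, 7), (11, 2), (11, 5), (15, 3), (15, 4)]
Holes: [(0, 3), (0, 4), (4, 2), (4, 5), (6, 0), (6, 7), (9, 0), (9, 7), (11, 2), (11, 5), (15, 3), (15, 4)]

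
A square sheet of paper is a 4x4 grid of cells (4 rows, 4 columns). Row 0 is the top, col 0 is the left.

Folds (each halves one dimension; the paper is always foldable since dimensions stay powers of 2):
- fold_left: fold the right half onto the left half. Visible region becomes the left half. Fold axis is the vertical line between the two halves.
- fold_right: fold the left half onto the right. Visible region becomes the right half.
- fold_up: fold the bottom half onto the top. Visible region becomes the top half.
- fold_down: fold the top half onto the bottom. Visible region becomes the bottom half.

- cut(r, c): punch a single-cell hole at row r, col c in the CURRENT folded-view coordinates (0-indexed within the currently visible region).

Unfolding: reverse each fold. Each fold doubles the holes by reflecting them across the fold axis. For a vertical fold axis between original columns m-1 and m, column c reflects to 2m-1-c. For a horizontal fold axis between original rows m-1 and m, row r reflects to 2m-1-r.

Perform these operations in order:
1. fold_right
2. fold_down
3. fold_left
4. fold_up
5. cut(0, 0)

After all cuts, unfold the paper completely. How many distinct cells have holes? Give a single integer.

Op 1 fold_right: fold axis v@2; visible region now rows[0,4) x cols[2,4) = 4x2
Op 2 fold_down: fold axis h@2; visible region now rows[2,4) x cols[2,4) = 2x2
Op 3 fold_left: fold axis v@3; visible region now rows[2,4) x cols[2,3) = 2x1
Op 4 fold_up: fold axis h@3; visible region now rows[2,3) x cols[2,3) = 1x1
Op 5 cut(0, 0): punch at orig (2,2); cuts so far [(2, 2)]; region rows[2,3) x cols[2,3) = 1x1
Unfold 1 (reflect across h@3): 2 holes -> [(2, 2), (3, 2)]
Unfold 2 (reflect across v@3): 4 holes -> [(2, 2), (2, 3), (3, 2), (3, 3)]
Unfold 3 (reflect across h@2): 8 holes -> [(0, 2), (0, 3), (1, 2), (1, 3), (2, 2), (2, 3), (3, 2), (3, 3)]
Unfold 4 (reflect across v@2): 16 holes -> [(0, 0), (0, 1), (0, 2), (0, 3), (1, 0), (1, 1), (1, 2), (1, 3), (2, 0), (2, 1), (2, 2), (2, 3), (3, 0), (3, 1), (3, 2), (3, 3)]

Answer: 16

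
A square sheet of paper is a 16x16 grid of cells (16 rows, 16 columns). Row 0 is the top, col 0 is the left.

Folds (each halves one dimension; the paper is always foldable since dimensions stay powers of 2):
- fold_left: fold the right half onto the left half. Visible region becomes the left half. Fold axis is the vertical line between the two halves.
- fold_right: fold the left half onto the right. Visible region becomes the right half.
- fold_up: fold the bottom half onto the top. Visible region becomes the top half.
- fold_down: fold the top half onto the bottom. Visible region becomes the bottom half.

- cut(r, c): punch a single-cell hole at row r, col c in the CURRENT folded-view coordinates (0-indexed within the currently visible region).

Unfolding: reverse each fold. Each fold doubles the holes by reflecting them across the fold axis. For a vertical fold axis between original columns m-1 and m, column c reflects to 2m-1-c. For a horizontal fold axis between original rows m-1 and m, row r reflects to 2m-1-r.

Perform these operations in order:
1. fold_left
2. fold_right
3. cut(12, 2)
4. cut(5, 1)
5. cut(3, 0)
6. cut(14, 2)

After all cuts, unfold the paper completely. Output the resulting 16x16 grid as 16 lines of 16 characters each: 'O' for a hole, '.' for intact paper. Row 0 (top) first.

Op 1 fold_left: fold axis v@8; visible region now rows[0,16) x cols[0,8) = 16x8
Op 2 fold_right: fold axis v@4; visible region now rows[0,16) x cols[4,8) = 16x4
Op 3 cut(12, 2): punch at orig (12,6); cuts so far [(12, 6)]; region rows[0,16) x cols[4,8) = 16x4
Op 4 cut(5, 1): punch at orig (5,5); cuts so far [(5, 5), (12, 6)]; region rows[0,16) x cols[4,8) = 16x4
Op 5 cut(3, 0): punch at orig (3,4); cuts so far [(3, 4), (5, 5), (12, 6)]; region rows[0,16) x cols[4,8) = 16x4
Op 6 cut(14, 2): punch at orig (14,6); cuts so far [(3, 4), (5, 5), (12, 6), (14, 6)]; region rows[0,16) x cols[4,8) = 16x4
Unfold 1 (reflect across v@4): 8 holes -> [(3, 3), (3, 4), (5, 2), (5, 5), (12, 1), (12, 6), (14, 1), (14, 6)]
Unfold 2 (reflect across v@8): 16 holes -> [(3, 3), (3, 4), (3, 11), (3, 12), (5, 2), (5, 5), (5, 10), (5, 13), (12, 1), (12, 6), (12, 9), (12, 14), (14, 1), (14, 6), (14, 9), (14, 14)]

Answer: ................
................
................
...OO......OO...
................
..O..O....O..O..
................
................
................
................
................
................
.O....O..O....O.
................
.O....O..O....O.
................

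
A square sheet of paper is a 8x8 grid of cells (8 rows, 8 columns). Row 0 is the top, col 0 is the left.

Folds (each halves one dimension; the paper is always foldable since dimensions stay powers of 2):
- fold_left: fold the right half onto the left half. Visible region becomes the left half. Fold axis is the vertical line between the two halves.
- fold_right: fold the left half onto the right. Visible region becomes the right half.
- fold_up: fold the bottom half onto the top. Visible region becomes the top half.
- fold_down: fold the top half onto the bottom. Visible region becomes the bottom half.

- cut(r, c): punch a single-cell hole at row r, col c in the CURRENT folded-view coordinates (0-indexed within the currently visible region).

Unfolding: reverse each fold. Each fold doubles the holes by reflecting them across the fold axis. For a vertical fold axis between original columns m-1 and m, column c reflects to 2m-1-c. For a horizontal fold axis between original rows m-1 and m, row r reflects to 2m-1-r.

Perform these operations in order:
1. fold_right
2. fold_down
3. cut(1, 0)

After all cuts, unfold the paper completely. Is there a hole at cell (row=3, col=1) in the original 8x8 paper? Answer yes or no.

Op 1 fold_right: fold axis v@4; visible region now rows[0,8) x cols[4,8) = 8x4
Op 2 fold_down: fold axis h@4; visible region now rows[4,8) x cols[4,8) = 4x4
Op 3 cut(1, 0): punch at orig (5,4); cuts so far [(5, 4)]; region rows[4,8) x cols[4,8) = 4x4
Unfold 1 (reflect across h@4): 2 holes -> [(2, 4), (5, 4)]
Unfold 2 (reflect across v@4): 4 holes -> [(2, 3), (2, 4), (5, 3), (5, 4)]
Holes: [(2, 3), (2, 4), (5, 3), (5, 4)]

Answer: no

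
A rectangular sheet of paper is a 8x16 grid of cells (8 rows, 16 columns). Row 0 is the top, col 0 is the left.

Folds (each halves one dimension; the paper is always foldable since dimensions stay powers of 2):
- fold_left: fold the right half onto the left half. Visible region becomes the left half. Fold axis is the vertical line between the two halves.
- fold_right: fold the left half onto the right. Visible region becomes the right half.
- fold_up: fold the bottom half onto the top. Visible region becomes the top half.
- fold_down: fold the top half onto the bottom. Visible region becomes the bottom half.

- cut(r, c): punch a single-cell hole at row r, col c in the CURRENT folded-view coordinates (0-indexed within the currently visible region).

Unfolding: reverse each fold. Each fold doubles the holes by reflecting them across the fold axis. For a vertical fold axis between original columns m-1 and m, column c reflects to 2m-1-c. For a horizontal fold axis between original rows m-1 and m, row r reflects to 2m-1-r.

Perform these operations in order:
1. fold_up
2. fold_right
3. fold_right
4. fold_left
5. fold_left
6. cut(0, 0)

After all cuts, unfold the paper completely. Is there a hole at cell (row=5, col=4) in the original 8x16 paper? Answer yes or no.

Op 1 fold_up: fold axis h@4; visible region now rows[0,4) x cols[0,16) = 4x16
Op 2 fold_right: fold axis v@8; visible region now rows[0,4) x cols[8,16) = 4x8
Op 3 fold_right: fold axis v@12; visible region now rows[0,4) x cols[12,16) = 4x4
Op 4 fold_left: fold axis v@14; visible region now rows[0,4) x cols[12,14) = 4x2
Op 5 fold_left: fold axis v@13; visible region now rows[0,4) x cols[12,13) = 4x1
Op 6 cut(0, 0): punch at orig (0,12); cuts so far [(0, 12)]; region rows[0,4) x cols[12,13) = 4x1
Unfold 1 (reflect across v@13): 2 holes -> [(0, 12), (0, 13)]
Unfold 2 (reflect across v@14): 4 holes -> [(0, 12), (0, 13), (0, 14), (0, 15)]
Unfold 3 (reflect across v@12): 8 holes -> [(0, 8), (0, 9), (0, 10), (0, 11), (0, 12), (0, 13), (0, 14), (0, 15)]
Unfold 4 (reflect across v@8): 16 holes -> [(0, 0), (0, 1), (0, 2), (0, 3), (0, 4), (0, 5), (0, 6), (0, 7), (0, 8), (0, 9), (0, 10), (0, 11), (0, 12), (0, 13), (0, 14), (0, 15)]
Unfold 5 (reflect across h@4): 32 holes -> [(0, 0), (0, 1), (0, 2), (0, 3), (0, 4), (0, 5), (0, 6), (0, 7), (0, 8), (0, 9), (0, 10), (0, 11), (0, 12), (0, 13), (0, 14), (0, 15), (7, 0), (7, 1), (7, 2), (7, 3), (7, 4), (7, 5), (7, 6), (7, 7), (7, 8), (7, 9), (7, 10), (7, 11), (7, 12), (7, 13), (7, 14), (7, 15)]
Holes: [(0, 0), (0, 1), (0, 2), (0, 3), (0, 4), (0, 5), (0, 6), (0, 7), (0, 8), (0, 9), (0, 10), (0, 11), (0, 12), (0, 13), (0, 14), (0, 15), (7, 0), (7, 1), (7, 2), (7, 3), (7, 4), (7, 5), (7, 6), (7, 7), (7, 8), (7, 9), (7, 10), (7, 11), (7, 12), (7, 13), (7, 14), (7, 15)]

Answer: no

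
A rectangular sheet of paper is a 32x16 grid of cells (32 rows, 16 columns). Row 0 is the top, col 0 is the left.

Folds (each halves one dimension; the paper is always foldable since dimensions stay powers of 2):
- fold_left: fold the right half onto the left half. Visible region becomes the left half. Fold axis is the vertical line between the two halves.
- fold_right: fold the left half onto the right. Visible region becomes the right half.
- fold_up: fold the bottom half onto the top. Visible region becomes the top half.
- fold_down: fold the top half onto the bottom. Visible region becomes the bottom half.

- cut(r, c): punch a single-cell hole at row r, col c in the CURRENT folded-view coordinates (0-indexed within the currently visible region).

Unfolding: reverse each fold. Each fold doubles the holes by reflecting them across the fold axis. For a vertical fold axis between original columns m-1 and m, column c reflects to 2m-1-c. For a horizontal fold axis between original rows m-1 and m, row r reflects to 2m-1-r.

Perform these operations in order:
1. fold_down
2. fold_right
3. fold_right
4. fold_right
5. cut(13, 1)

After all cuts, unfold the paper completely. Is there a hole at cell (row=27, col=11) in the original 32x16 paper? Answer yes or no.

Op 1 fold_down: fold axis h@16; visible region now rows[16,32) x cols[0,16) = 16x16
Op 2 fold_right: fold axis v@8; visible region now rows[16,32) x cols[8,16) = 16x8
Op 3 fold_right: fold axis v@12; visible region now rows[16,32) x cols[12,16) = 16x4
Op 4 fold_right: fold axis v@14; visible region now rows[16,32) x cols[14,16) = 16x2
Op 5 cut(13, 1): punch at orig (29,15); cuts so far [(29, 15)]; region rows[16,32) x cols[14,16) = 16x2
Unfold 1 (reflect across v@14): 2 holes -> [(29, 12), (29, 15)]
Unfold 2 (reflect across v@12): 4 holes -> [(29, 8), (29, 11), (29, 12), (29, 15)]
Unfold 3 (reflect across v@8): 8 holes -> [(29, 0), (29, 3), (29, 4), (29, 7), (29, 8), (29, 11), (29, 12), (29, 15)]
Unfold 4 (reflect across h@16): 16 holes -> [(2, 0), (2, 3), (2, 4), (2, 7), (2, 8), (2, 11), (2, 12), (2, 15), (29, 0), (29, 3), (29, 4), (29, 7), (29, 8), (29, 11), (29, 12), (29, 15)]
Holes: [(2, 0), (2, 3), (2, 4), (2, 7), (2, 8), (2, 11), (2, 12), (2, 15), (29, 0), (29, 3), (29, 4), (29, 7), (29, 8), (29, 11), (29, 12), (29, 15)]

Answer: no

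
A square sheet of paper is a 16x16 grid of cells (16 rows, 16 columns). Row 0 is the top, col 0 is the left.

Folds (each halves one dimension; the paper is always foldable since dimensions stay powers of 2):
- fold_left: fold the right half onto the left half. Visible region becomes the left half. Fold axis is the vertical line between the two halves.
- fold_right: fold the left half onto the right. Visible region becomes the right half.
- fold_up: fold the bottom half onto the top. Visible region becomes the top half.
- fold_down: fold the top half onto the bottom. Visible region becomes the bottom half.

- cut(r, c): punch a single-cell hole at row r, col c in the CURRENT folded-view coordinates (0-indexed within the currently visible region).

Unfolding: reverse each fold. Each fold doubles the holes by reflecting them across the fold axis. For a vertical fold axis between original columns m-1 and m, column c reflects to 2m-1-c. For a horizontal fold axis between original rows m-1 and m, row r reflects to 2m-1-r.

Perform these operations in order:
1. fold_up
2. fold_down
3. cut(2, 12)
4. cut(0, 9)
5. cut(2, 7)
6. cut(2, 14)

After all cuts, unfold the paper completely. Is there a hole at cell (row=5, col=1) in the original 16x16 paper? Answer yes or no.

Answer: no

Derivation:
Op 1 fold_up: fold axis h@8; visible region now rows[0,8) x cols[0,16) = 8x16
Op 2 fold_down: fold axis h@4; visible region now rows[4,8) x cols[0,16) = 4x16
Op 3 cut(2, 12): punch at orig (6,12); cuts so far [(6, 12)]; region rows[4,8) x cols[0,16) = 4x16
Op 4 cut(0, 9): punch at orig (4,9); cuts so far [(4, 9), (6, 12)]; region rows[4,8) x cols[0,16) = 4x16
Op 5 cut(2, 7): punch at orig (6,7); cuts so far [(4, 9), (6, 7), (6, 12)]; region rows[4,8) x cols[0,16) = 4x16
Op 6 cut(2, 14): punch at orig (6,14); cuts so far [(4, 9), (6, 7), (6, 12), (6, 14)]; region rows[4,8) x cols[0,16) = 4x16
Unfold 1 (reflect across h@4): 8 holes -> [(1, 7), (1, 12), (1, 14), (3, 9), (4, 9), (6, 7), (6, 12), (6, 14)]
Unfold 2 (reflect across h@8): 16 holes -> [(1, 7), (1, 12), (1, 14), (3, 9), (4, 9), (6, 7), (6, 12), (6, 14), (9, 7), (9, 12), (9, 14), (11, 9), (12, 9), (14, 7), (14, 12), (14, 14)]
Holes: [(1, 7), (1, 12), (1, 14), (3, 9), (4, 9), (6, 7), (6, 12), (6, 14), (9, 7), (9, 12), (9, 14), (11, 9), (12, 9), (14, 7), (14, 12), (14, 14)]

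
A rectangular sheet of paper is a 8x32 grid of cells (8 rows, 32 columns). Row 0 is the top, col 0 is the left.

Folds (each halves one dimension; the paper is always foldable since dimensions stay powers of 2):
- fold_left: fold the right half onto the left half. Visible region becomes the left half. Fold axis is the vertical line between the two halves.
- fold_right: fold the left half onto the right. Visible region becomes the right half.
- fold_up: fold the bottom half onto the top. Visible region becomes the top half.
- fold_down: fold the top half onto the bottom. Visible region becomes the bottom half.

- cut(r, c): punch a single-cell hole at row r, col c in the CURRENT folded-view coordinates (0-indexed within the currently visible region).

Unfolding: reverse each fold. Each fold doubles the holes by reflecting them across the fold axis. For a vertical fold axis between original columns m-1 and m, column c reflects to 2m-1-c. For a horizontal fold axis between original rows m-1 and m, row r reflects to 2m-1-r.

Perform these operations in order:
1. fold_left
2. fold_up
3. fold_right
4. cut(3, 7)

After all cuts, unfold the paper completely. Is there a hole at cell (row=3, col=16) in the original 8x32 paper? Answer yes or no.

Op 1 fold_left: fold axis v@16; visible region now rows[0,8) x cols[0,16) = 8x16
Op 2 fold_up: fold axis h@4; visible region now rows[0,4) x cols[0,16) = 4x16
Op 3 fold_right: fold axis v@8; visible region now rows[0,4) x cols[8,16) = 4x8
Op 4 cut(3, 7): punch at orig (3,15); cuts so far [(3, 15)]; region rows[0,4) x cols[8,16) = 4x8
Unfold 1 (reflect across v@8): 2 holes -> [(3, 0), (3, 15)]
Unfold 2 (reflect across h@4): 4 holes -> [(3, 0), (3, 15), (4, 0), (4, 15)]
Unfold 3 (reflect across v@16): 8 holes -> [(3, 0), (3, 15), (3, 16), (3, 31), (4, 0), (4, 15), (4, 16), (4, 31)]
Holes: [(3, 0), (3, 15), (3, 16), (3, 31), (4, 0), (4, 15), (4, 16), (4, 31)]

Answer: yes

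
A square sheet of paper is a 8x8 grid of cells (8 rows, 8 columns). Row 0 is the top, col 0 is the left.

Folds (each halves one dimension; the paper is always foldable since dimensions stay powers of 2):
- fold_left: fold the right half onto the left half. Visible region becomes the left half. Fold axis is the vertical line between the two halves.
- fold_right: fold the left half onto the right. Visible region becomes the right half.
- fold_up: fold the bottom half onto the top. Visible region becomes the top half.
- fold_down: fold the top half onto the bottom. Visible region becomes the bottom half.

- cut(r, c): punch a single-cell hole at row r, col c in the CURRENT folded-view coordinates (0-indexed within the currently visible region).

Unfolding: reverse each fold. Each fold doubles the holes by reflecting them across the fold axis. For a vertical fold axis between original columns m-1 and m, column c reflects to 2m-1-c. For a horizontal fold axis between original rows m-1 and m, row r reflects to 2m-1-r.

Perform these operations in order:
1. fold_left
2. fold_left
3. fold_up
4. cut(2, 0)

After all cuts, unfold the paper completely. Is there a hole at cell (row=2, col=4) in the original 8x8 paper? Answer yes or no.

Answer: yes

Derivation:
Op 1 fold_left: fold axis v@4; visible region now rows[0,8) x cols[0,4) = 8x4
Op 2 fold_left: fold axis v@2; visible region now rows[0,8) x cols[0,2) = 8x2
Op 3 fold_up: fold axis h@4; visible region now rows[0,4) x cols[0,2) = 4x2
Op 4 cut(2, 0): punch at orig (2,0); cuts so far [(2, 0)]; region rows[0,4) x cols[0,2) = 4x2
Unfold 1 (reflect across h@4): 2 holes -> [(2, 0), (5, 0)]
Unfold 2 (reflect across v@2): 4 holes -> [(2, 0), (2, 3), (5, 0), (5, 3)]
Unfold 3 (reflect across v@4): 8 holes -> [(2, 0), (2, 3), (2, 4), (2, 7), (5, 0), (5, 3), (5, 4), (5, 7)]
Holes: [(2, 0), (2, 3), (2, 4), (2, 7), (5, 0), (5, 3), (5, 4), (5, 7)]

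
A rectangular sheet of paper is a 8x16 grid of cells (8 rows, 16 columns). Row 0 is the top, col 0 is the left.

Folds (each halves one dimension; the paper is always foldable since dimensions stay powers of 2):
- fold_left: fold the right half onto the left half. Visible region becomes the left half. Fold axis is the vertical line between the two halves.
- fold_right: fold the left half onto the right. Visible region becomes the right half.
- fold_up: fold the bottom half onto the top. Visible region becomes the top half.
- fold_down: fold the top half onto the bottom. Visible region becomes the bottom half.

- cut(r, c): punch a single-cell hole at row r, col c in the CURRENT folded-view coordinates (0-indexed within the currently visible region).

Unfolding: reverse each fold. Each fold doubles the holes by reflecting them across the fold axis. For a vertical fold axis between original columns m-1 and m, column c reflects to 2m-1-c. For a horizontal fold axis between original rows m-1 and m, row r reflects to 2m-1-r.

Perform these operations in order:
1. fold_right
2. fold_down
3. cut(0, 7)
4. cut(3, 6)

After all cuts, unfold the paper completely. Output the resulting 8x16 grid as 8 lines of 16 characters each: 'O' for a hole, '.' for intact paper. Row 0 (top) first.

Answer: .O............O.
................
................
O..............O
O..............O
................
................
.O............O.

Derivation:
Op 1 fold_right: fold axis v@8; visible region now rows[0,8) x cols[8,16) = 8x8
Op 2 fold_down: fold axis h@4; visible region now rows[4,8) x cols[8,16) = 4x8
Op 3 cut(0, 7): punch at orig (4,15); cuts so far [(4, 15)]; region rows[4,8) x cols[8,16) = 4x8
Op 4 cut(3, 6): punch at orig (7,14); cuts so far [(4, 15), (7, 14)]; region rows[4,8) x cols[8,16) = 4x8
Unfold 1 (reflect across h@4): 4 holes -> [(0, 14), (3, 15), (4, 15), (7, 14)]
Unfold 2 (reflect across v@8): 8 holes -> [(0, 1), (0, 14), (3, 0), (3, 15), (4, 0), (4, 15), (7, 1), (7, 14)]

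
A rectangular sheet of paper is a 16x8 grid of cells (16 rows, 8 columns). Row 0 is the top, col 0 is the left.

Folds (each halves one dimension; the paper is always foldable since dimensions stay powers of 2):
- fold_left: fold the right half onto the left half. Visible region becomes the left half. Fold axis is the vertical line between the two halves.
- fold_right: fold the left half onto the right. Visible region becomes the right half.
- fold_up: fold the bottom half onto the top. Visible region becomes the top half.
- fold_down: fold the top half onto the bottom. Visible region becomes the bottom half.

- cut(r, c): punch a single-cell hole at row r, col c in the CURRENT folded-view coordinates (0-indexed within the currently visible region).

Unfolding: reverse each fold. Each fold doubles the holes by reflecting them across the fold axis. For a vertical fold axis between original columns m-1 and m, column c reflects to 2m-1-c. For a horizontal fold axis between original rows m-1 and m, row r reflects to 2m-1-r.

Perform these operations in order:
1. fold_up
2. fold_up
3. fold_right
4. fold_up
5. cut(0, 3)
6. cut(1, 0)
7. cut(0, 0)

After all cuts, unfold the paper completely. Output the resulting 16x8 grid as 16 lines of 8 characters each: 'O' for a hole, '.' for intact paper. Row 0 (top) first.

Answer: O..OO..O
...OO...
...OO...
O..OO..O
O..OO..O
...OO...
...OO...
O..OO..O
O..OO..O
...OO...
...OO...
O..OO..O
O..OO..O
...OO...
...OO...
O..OO..O

Derivation:
Op 1 fold_up: fold axis h@8; visible region now rows[0,8) x cols[0,8) = 8x8
Op 2 fold_up: fold axis h@4; visible region now rows[0,4) x cols[0,8) = 4x8
Op 3 fold_right: fold axis v@4; visible region now rows[0,4) x cols[4,8) = 4x4
Op 4 fold_up: fold axis h@2; visible region now rows[0,2) x cols[4,8) = 2x4
Op 5 cut(0, 3): punch at orig (0,7); cuts so far [(0, 7)]; region rows[0,2) x cols[4,8) = 2x4
Op 6 cut(1, 0): punch at orig (1,4); cuts so far [(0, 7), (1, 4)]; region rows[0,2) x cols[4,8) = 2x4
Op 7 cut(0, 0): punch at orig (0,4); cuts so far [(0, 4), (0, 7), (1, 4)]; region rows[0,2) x cols[4,8) = 2x4
Unfold 1 (reflect across h@2): 6 holes -> [(0, 4), (0, 7), (1, 4), (2, 4), (3, 4), (3, 7)]
Unfold 2 (reflect across v@4): 12 holes -> [(0, 0), (0, 3), (0, 4), (0, 7), (1, 3), (1, 4), (2, 3), (2, 4), (3, 0), (3, 3), (3, 4), (3, 7)]
Unfold 3 (reflect across h@4): 24 holes -> [(0, 0), (0, 3), (0, 4), (0, 7), (1, 3), (1, 4), (2, 3), (2, 4), (3, 0), (3, 3), (3, 4), (3, 7), (4, 0), (4, 3), (4, 4), (4, 7), (5, 3), (5, 4), (6, 3), (6, 4), (7, 0), (7, 3), (7, 4), (7, 7)]
Unfold 4 (reflect across h@8): 48 holes -> [(0, 0), (0, 3), (0, 4), (0, 7), (1, 3), (1, 4), (2, 3), (2, 4), (3, 0), (3, 3), (3, 4), (3, 7), (4, 0), (4, 3), (4, 4), (4, 7), (5, 3), (5, 4), (6, 3), (6, 4), (7, 0), (7, 3), (7, 4), (7, 7), (8, 0), (8, 3), (8, 4), (8, 7), (9, 3), (9, 4), (10, 3), (10, 4), (11, 0), (11, 3), (11, 4), (11, 7), (12, 0), (12, 3), (12, 4), (12, 7), (13, 3), (13, 4), (14, 3), (14, 4), (15, 0), (15, 3), (15, 4), (15, 7)]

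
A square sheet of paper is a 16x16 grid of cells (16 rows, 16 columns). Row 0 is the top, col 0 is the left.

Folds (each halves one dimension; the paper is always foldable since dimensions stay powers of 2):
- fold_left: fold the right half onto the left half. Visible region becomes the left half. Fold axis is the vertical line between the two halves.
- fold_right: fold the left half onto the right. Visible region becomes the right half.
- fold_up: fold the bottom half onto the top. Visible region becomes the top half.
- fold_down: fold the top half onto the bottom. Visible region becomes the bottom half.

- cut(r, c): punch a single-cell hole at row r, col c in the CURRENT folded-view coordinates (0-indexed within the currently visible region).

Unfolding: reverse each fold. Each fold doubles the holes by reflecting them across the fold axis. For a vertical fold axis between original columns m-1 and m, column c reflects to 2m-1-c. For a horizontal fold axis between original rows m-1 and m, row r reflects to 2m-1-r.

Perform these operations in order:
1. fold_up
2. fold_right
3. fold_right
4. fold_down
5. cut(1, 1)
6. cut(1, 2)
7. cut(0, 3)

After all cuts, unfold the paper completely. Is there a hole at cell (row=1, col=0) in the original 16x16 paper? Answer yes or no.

Op 1 fold_up: fold axis h@8; visible region now rows[0,8) x cols[0,16) = 8x16
Op 2 fold_right: fold axis v@8; visible region now rows[0,8) x cols[8,16) = 8x8
Op 3 fold_right: fold axis v@12; visible region now rows[0,8) x cols[12,16) = 8x4
Op 4 fold_down: fold axis h@4; visible region now rows[4,8) x cols[12,16) = 4x4
Op 5 cut(1, 1): punch at orig (5,13); cuts so far [(5, 13)]; region rows[4,8) x cols[12,16) = 4x4
Op 6 cut(1, 2): punch at orig (5,14); cuts so far [(5, 13), (5, 14)]; region rows[4,8) x cols[12,16) = 4x4
Op 7 cut(0, 3): punch at orig (4,15); cuts so far [(4, 15), (5, 13), (5, 14)]; region rows[4,8) x cols[12,16) = 4x4
Unfold 1 (reflect across h@4): 6 holes -> [(2, 13), (2, 14), (3, 15), (4, 15), (5, 13), (5, 14)]
Unfold 2 (reflect across v@12): 12 holes -> [(2, 9), (2, 10), (2, 13), (2, 14), (3, 8), (3, 15), (4, 8), (4, 15), (5, 9), (5, 10), (5, 13), (5, 14)]
Unfold 3 (reflect across v@8): 24 holes -> [(2, 1), (2, 2), (2, 5), (2, 6), (2, 9), (2, 10), (2, 13), (2, 14), (3, 0), (3, 7), (3, 8), (3, 15), (4, 0), (4, 7), (4, 8), (4, 15), (5, 1), (5, 2), (5, 5), (5, 6), (5, 9), (5, 10), (5, 13), (5, 14)]
Unfold 4 (reflect across h@8): 48 holes -> [(2, 1), (2, 2), (2, 5), (2, 6), (2, 9), (2, 10), (2, 13), (2, 14), (3, 0), (3, 7), (3, 8), (3, 15), (4, 0), (4, 7), (4, 8), (4, 15), (5, 1), (5, 2), (5, 5), (5, 6), (5, 9), (5, 10), (5, 13), (5, 14), (10, 1), (10, 2), (10, 5), (10, 6), (10, 9), (10, 10), (10, 13), (10, 14), (11, 0), (11, 7), (11, 8), (11, 15), (12, 0), (12, 7), (12, 8), (12, 15), (13, 1), (13, 2), (13, 5), (13, 6), (13, 9), (13, 10), (13, 13), (13, 14)]
Holes: [(2, 1), (2, 2), (2, 5), (2, 6), (2, 9), (2, 10), (2, 13), (2, 14), (3, 0), (3, 7), (3, 8), (3, 15), (4, 0), (4, 7), (4, 8), (4, 15), (5, 1), (5, 2), (5, 5), (5, 6), (5, 9), (5, 10), (5, 13), (5, 14), (10, 1), (10, 2), (10, 5), (10, 6), (10, 9), (10, 10), (10, 13), (10, 14), (11, 0), (11, 7), (11, 8), (11, 15), (12, 0), (12, 7), (12, 8), (12, 15), (13, 1), (13, 2), (13, 5), (13, 6), (13, 9), (13, 10), (13, 13), (13, 14)]

Answer: no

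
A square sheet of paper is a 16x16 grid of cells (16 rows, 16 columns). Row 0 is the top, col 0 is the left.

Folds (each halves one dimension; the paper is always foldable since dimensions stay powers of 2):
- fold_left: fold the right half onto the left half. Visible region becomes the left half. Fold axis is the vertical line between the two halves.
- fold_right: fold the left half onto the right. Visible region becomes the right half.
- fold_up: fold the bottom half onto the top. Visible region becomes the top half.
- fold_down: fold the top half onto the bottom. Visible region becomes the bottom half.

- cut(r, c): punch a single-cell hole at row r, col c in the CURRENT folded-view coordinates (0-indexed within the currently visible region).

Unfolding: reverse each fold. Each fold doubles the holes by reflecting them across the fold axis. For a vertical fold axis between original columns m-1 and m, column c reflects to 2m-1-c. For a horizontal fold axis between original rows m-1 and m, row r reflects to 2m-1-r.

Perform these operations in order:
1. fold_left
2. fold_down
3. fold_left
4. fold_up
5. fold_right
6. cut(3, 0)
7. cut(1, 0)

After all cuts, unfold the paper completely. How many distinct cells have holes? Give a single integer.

Answer: 64

Derivation:
Op 1 fold_left: fold axis v@8; visible region now rows[0,16) x cols[0,8) = 16x8
Op 2 fold_down: fold axis h@8; visible region now rows[8,16) x cols[0,8) = 8x8
Op 3 fold_left: fold axis v@4; visible region now rows[8,16) x cols[0,4) = 8x4
Op 4 fold_up: fold axis h@12; visible region now rows[8,12) x cols[0,4) = 4x4
Op 5 fold_right: fold axis v@2; visible region now rows[8,12) x cols[2,4) = 4x2
Op 6 cut(3, 0): punch at orig (11,2); cuts so far [(11, 2)]; region rows[8,12) x cols[2,4) = 4x2
Op 7 cut(1, 0): punch at orig (9,2); cuts so far [(9, 2), (11, 2)]; region rows[8,12) x cols[2,4) = 4x2
Unfold 1 (reflect across v@2): 4 holes -> [(9, 1), (9, 2), (11, 1), (11, 2)]
Unfold 2 (reflect across h@12): 8 holes -> [(9, 1), (9, 2), (11, 1), (11, 2), (12, 1), (12, 2), (14, 1), (14, 2)]
Unfold 3 (reflect across v@4): 16 holes -> [(9, 1), (9, 2), (9, 5), (9, 6), (11, 1), (11, 2), (11, 5), (11, 6), (12, 1), (12, 2), (12, 5), (12, 6), (14, 1), (14, 2), (14, 5), (14, 6)]
Unfold 4 (reflect across h@8): 32 holes -> [(1, 1), (1, 2), (1, 5), (1, 6), (3, 1), (3, 2), (3, 5), (3, 6), (4, 1), (4, 2), (4, 5), (4, 6), (6, 1), (6, 2), (6, 5), (6, 6), (9, 1), (9, 2), (9, 5), (9, 6), (11, 1), (11, 2), (11, 5), (11, 6), (12, 1), (12, 2), (12, 5), (12, 6), (14, 1), (14, 2), (14, 5), (14, 6)]
Unfold 5 (reflect across v@8): 64 holes -> [(1, 1), (1, 2), (1, 5), (1, 6), (1, 9), (1, 10), (1, 13), (1, 14), (3, 1), (3, 2), (3, 5), (3, 6), (3, 9), (3, 10), (3, 13), (3, 14), (4, 1), (4, 2), (4, 5), (4, 6), (4, 9), (4, 10), (4, 13), (4, 14), (6, 1), (6, 2), (6, 5), (6, 6), (6, 9), (6, 10), (6, 13), (6, 14), (9, 1), (9, 2), (9, 5), (9, 6), (9, 9), (9, 10), (9, 13), (9, 14), (11, 1), (11, 2), (11, 5), (11, 6), (11, 9), (11, 10), (11, 13), (11, 14), (12, 1), (12, 2), (12, 5), (12, 6), (12, 9), (12, 10), (12, 13), (12, 14), (14, 1), (14, 2), (14, 5), (14, 6), (14, 9), (14, 10), (14, 13), (14, 14)]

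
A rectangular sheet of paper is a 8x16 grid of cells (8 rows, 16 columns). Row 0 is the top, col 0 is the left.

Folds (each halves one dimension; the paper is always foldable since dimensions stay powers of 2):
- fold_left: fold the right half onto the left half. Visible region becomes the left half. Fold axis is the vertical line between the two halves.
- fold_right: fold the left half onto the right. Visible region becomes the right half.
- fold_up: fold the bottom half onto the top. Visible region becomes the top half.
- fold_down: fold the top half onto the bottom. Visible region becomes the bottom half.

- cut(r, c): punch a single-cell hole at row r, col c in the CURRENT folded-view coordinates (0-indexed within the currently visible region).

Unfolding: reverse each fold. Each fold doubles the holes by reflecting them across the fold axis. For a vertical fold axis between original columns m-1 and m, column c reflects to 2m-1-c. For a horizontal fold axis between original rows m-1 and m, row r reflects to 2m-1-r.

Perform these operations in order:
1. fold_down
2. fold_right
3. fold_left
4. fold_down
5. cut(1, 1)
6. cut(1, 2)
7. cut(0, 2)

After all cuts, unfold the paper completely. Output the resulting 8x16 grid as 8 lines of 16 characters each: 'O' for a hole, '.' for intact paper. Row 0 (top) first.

Op 1 fold_down: fold axis h@4; visible region now rows[4,8) x cols[0,16) = 4x16
Op 2 fold_right: fold axis v@8; visible region now rows[4,8) x cols[8,16) = 4x8
Op 3 fold_left: fold axis v@12; visible region now rows[4,8) x cols[8,12) = 4x4
Op 4 fold_down: fold axis h@6; visible region now rows[6,8) x cols[8,12) = 2x4
Op 5 cut(1, 1): punch at orig (7,9); cuts so far [(7, 9)]; region rows[6,8) x cols[8,12) = 2x4
Op 6 cut(1, 2): punch at orig (7,10); cuts so far [(7, 9), (7, 10)]; region rows[6,8) x cols[8,12) = 2x4
Op 7 cut(0, 2): punch at orig (6,10); cuts so far [(6, 10), (7, 9), (7, 10)]; region rows[6,8) x cols[8,12) = 2x4
Unfold 1 (reflect across h@6): 6 holes -> [(4, 9), (4, 10), (5, 10), (6, 10), (7, 9), (7, 10)]
Unfold 2 (reflect across v@12): 12 holes -> [(4, 9), (4, 10), (4, 13), (4, 14), (5, 10), (5, 13), (6, 10), (6, 13), (7, 9), (7, 10), (7, 13), (7, 14)]
Unfold 3 (reflect across v@8): 24 holes -> [(4, 1), (4, 2), (4, 5), (4, 6), (4, 9), (4, 10), (4, 13), (4, 14), (5, 2), (5, 5), (5, 10), (5, 13), (6, 2), (6, 5), (6, 10), (6, 13), (7, 1), (7, 2), (7, 5), (7, 6), (7, 9), (7, 10), (7, 13), (7, 14)]
Unfold 4 (reflect across h@4): 48 holes -> [(0, 1), (0, 2), (0, 5), (0, 6), (0, 9), (0, 10), (0, 13), (0, 14), (1, 2), (1, 5), (1, 10), (1, 13), (2, 2), (2, 5), (2, 10), (2, 13), (3, 1), (3, 2), (3, 5), (3, 6), (3, 9), (3, 10), (3, 13), (3, 14), (4, 1), (4, 2), (4, 5), (4, 6), (4, 9), (4, 10), (4, 13), (4, 14), (5, 2), (5, 5), (5, 10), (5, 13), (6, 2), (6, 5), (6, 10), (6, 13), (7, 1), (7, 2), (7, 5), (7, 6), (7, 9), (7, 10), (7, 13), (7, 14)]

Answer: .OO..OO..OO..OO.
..O..O....O..O..
..O..O....O..O..
.OO..OO..OO..OO.
.OO..OO..OO..OO.
..O..O....O..O..
..O..O....O..O..
.OO..OO..OO..OO.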